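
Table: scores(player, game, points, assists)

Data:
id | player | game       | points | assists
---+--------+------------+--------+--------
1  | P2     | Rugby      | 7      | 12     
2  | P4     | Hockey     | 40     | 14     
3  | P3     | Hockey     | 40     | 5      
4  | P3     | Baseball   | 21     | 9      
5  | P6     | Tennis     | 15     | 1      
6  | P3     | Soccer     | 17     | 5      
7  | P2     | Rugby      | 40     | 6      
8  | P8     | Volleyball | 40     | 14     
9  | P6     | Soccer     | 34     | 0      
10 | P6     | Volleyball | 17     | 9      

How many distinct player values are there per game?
SELECT game, COUNT(DISTINCT player)
FROM scores
GROUP BY game

Result:
  Baseball: 1 distinct
  Hockey: 2 distinct
  Rugby: 1 distinct
  Soccer: 2 distinct
  Tennis: 1 distinct
  Volleyball: 2 distinct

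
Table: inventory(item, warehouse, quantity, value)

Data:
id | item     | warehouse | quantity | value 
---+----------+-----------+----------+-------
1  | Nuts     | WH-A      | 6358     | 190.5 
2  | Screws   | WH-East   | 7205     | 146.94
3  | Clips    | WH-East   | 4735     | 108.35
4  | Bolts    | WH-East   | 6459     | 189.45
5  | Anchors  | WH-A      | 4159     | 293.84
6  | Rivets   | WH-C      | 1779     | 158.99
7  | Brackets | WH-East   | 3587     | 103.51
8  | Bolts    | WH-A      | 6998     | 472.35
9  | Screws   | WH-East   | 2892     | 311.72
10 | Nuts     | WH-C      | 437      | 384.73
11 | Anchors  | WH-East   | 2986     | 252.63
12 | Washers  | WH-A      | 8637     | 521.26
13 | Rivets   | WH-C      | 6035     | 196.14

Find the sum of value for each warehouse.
SELECT warehouse, SUM(value) as result
FROM inventory
GROUP BY warehouse

Result:
  WH-A: 1477.95
  WH-C: 739.86
  WH-East: 1112.60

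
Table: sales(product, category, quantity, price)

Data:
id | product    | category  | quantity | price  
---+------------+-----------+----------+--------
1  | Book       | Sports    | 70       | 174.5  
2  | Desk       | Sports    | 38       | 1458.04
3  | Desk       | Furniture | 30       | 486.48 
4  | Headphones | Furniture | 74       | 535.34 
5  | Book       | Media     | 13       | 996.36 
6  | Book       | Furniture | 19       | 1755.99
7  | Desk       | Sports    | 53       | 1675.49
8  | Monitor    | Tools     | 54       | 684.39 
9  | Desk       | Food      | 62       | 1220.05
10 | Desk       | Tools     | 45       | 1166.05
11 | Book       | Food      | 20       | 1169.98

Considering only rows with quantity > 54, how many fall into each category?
SELECT category, COUNT(*)
FROM sales
WHERE quantity > 54
GROUP BY category

Note: WHERE filters rows before grouping.

Result:
  Food: 1
  Furniture: 1
  Sports: 1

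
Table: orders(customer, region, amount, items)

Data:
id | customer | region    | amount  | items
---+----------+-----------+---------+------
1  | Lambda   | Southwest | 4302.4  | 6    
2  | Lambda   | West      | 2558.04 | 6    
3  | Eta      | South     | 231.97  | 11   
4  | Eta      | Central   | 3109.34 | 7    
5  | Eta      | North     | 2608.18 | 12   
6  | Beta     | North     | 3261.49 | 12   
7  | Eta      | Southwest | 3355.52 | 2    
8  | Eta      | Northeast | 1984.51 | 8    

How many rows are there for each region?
SELECT region, COUNT(*) as count
FROM orders
GROUP BY region

Result:
  Central: 1
  North: 2
  Northeast: 1
  South: 1
  Southwest: 2
  West: 1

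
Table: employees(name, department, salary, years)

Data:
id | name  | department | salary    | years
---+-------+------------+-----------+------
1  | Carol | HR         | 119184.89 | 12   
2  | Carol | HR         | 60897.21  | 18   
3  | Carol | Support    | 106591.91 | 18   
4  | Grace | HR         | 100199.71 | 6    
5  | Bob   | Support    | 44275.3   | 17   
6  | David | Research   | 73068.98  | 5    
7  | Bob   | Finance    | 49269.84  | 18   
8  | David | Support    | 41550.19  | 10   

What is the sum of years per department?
SELECT department, SUM(years) as result
FROM employees
GROUP BY department

Result:
  Finance: 18
  HR: 36
  Research: 5
  Support: 45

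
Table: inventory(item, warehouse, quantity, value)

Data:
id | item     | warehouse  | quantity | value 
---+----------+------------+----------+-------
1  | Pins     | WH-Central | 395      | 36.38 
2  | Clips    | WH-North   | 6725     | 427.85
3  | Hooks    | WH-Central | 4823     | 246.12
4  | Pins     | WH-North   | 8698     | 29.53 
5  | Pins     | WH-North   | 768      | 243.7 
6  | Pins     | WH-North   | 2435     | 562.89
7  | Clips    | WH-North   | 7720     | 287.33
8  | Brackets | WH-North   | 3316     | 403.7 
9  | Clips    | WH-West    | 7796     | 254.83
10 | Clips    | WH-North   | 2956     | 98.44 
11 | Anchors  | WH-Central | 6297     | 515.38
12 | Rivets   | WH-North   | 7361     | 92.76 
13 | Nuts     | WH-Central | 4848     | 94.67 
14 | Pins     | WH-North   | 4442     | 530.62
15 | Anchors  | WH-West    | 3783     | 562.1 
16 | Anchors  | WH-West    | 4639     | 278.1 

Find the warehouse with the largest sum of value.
SELECT warehouse, SUM(value) as val
FROM inventory
GROUP BY warehouse
ORDER BY val DESC
LIMIT 1

Result: WH-North with sum(value) = 2676.82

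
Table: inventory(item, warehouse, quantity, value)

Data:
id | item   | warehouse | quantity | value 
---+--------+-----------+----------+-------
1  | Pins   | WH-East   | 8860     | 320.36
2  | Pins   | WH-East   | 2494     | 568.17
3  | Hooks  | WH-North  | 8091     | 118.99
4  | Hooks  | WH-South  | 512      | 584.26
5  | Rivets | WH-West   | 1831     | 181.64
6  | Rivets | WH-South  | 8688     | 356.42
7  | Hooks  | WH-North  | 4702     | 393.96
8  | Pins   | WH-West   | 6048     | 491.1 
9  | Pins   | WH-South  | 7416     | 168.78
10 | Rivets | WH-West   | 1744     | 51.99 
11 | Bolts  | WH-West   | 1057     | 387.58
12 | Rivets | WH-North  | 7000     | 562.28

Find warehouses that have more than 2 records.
SELECT warehouse, COUNT(*) as cnt
FROM inventory
GROUP BY warehouse
HAVING COUNT(*) > 2

Result:
  WH-North: 3
  WH-South: 3
  WH-West: 4

Note: HAVING filters groups after aggregation, WHERE filters rows before.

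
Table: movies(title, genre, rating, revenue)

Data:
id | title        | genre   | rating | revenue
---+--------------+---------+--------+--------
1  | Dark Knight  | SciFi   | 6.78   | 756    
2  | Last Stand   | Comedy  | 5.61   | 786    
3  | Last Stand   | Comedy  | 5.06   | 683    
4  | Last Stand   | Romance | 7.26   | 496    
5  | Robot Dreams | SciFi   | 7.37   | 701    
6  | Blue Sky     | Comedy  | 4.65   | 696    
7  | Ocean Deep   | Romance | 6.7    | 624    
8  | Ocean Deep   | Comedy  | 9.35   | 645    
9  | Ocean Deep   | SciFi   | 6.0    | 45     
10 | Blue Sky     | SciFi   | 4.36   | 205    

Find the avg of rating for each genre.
SELECT genre, AVG(rating) as result
FROM movies
GROUP BY genre

Result:
  Comedy: 6.17
  Romance: 6.98
  SciFi: 6.13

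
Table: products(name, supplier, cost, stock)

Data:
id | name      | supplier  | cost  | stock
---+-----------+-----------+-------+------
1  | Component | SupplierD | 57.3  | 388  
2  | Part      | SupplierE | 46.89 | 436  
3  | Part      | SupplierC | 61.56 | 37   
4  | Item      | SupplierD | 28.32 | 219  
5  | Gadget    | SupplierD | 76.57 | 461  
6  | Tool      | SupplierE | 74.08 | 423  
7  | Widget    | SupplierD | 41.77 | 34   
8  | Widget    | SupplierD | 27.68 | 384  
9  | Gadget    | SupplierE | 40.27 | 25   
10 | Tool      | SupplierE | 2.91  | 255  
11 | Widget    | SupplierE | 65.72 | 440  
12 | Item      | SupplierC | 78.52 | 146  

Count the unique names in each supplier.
SELECT supplier, COUNT(DISTINCT name)
FROM products
GROUP BY supplier

Result:
  SupplierC: 2 distinct
  SupplierD: 4 distinct
  SupplierE: 4 distinct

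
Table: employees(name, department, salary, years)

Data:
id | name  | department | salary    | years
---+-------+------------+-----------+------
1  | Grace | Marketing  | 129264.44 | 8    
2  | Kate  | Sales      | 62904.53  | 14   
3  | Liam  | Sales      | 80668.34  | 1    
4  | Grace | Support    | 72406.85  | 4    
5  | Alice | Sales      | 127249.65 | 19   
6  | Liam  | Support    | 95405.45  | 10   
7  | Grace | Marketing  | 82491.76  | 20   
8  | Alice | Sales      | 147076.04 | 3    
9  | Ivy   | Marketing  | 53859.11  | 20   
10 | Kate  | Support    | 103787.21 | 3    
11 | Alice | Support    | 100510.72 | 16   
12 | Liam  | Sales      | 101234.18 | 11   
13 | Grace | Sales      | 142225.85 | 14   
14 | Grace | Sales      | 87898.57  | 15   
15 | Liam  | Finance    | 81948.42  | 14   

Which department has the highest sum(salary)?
SELECT department, SUM(salary) as val
FROM employees
GROUP BY department
ORDER BY val DESC
LIMIT 1

Result: Sales with sum(salary) = 749257.16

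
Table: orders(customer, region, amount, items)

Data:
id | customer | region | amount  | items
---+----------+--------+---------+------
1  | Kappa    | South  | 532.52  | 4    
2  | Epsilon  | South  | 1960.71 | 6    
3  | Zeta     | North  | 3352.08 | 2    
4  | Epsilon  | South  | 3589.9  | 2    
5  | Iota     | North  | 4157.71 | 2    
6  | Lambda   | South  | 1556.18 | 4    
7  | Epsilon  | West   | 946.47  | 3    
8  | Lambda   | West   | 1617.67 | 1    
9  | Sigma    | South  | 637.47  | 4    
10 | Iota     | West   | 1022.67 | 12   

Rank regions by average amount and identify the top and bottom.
SELECT region, AVG(amount)
FROM orders
GROUP BY region
ORDER BY AVG(amount)

All groups:
  West: 1195.60
  South: 1655.36
  North: 3754.90

Highest: North (3754.90)
Lowest: West (1195.60)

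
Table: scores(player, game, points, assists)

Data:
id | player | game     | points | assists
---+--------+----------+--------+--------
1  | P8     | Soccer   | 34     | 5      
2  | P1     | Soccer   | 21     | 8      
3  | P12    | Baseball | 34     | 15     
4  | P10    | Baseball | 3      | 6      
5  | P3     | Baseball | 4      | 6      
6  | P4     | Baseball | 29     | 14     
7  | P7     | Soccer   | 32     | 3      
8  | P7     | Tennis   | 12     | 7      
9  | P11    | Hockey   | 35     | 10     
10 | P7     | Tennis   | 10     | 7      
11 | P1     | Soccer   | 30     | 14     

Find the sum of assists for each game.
SELECT game, SUM(assists) as result
FROM scores
GROUP BY game

Result:
  Baseball: 41
  Hockey: 10
  Soccer: 30
  Tennis: 14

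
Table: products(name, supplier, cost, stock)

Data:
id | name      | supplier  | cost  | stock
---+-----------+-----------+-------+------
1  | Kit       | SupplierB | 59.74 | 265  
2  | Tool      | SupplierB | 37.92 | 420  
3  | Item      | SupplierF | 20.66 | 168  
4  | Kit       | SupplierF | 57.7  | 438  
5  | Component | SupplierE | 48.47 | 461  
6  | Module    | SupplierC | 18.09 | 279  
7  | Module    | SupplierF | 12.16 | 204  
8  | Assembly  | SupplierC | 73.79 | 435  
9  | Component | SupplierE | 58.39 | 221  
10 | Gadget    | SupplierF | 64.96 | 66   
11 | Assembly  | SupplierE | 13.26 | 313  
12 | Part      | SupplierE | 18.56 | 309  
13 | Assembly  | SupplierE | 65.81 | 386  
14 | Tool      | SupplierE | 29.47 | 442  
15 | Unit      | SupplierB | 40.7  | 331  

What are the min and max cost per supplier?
SELECT supplier, MIN(cost), MAX(cost)
FROM products
GROUP BY supplier

Result:
  SupplierB: min=37.92, max=59.74
  SupplierC: min=18.09, max=73.79
  SupplierE: min=13.26, max=65.81
  SupplierF: min=12.16, max=64.96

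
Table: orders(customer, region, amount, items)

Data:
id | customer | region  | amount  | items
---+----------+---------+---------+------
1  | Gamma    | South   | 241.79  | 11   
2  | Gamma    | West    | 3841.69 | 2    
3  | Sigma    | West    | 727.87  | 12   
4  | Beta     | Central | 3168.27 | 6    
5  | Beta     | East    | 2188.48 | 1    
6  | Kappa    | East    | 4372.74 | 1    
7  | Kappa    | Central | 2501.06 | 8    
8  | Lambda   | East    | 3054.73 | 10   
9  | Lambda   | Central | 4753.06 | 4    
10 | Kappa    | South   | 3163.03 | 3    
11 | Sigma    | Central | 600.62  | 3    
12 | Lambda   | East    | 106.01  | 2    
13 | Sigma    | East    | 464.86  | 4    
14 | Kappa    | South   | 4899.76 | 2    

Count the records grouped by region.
SELECT region, COUNT(*) as count
FROM orders
GROUP BY region

Result:
  Central: 4
  East: 5
  South: 3
  West: 2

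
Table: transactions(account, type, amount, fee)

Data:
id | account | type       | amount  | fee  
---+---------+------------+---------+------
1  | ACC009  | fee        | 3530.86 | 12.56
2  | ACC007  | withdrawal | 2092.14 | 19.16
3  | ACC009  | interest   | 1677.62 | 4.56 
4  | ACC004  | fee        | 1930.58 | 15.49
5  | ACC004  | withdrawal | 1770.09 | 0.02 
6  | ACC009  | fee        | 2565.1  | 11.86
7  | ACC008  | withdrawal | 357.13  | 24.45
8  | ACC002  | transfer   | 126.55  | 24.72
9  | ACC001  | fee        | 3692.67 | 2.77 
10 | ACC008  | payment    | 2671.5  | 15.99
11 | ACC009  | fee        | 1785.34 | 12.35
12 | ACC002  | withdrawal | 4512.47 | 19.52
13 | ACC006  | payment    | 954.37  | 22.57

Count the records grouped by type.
SELECT type, COUNT(*) as count
FROM transactions
GROUP BY type

Result:
  fee: 5
  interest: 1
  payment: 2
  transfer: 1
  withdrawal: 4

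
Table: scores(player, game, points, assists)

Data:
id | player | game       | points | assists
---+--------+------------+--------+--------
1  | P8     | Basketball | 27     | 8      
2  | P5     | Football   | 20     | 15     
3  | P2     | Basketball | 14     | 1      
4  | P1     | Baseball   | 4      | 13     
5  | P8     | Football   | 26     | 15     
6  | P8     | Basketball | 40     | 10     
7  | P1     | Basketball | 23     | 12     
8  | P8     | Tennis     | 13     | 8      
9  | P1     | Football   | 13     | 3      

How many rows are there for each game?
SELECT game, COUNT(*) as count
FROM scores
GROUP BY game

Result:
  Baseball: 1
  Basketball: 4
  Football: 3
  Tennis: 1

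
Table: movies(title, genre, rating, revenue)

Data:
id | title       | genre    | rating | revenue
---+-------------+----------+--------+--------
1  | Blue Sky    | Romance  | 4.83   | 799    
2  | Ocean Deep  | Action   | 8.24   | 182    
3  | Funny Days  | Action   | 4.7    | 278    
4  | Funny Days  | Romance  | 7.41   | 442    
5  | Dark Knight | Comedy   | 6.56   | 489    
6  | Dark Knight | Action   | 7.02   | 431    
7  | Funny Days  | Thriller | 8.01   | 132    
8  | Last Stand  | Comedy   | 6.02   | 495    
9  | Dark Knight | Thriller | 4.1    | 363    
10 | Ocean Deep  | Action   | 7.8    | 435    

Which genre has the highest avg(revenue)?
SELECT genre, AVG(revenue) as val
FROM movies
GROUP BY genre
ORDER BY val DESC
LIMIT 1

Result: Romance with avg(revenue) = 620.50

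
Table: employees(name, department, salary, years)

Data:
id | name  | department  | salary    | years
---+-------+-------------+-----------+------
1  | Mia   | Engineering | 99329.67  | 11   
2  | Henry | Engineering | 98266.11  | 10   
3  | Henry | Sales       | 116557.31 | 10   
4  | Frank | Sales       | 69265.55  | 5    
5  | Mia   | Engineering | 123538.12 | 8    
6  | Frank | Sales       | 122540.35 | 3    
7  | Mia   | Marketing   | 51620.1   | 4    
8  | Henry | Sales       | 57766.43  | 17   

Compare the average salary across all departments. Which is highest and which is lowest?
SELECT department, AVG(salary)
FROM employees
GROUP BY department
ORDER BY AVG(salary)

All groups:
  Marketing: 51620.10
  Sales: 91532.41
  Engineering: 107044.63

Highest: Engineering (107044.63)
Lowest: Marketing (51620.10)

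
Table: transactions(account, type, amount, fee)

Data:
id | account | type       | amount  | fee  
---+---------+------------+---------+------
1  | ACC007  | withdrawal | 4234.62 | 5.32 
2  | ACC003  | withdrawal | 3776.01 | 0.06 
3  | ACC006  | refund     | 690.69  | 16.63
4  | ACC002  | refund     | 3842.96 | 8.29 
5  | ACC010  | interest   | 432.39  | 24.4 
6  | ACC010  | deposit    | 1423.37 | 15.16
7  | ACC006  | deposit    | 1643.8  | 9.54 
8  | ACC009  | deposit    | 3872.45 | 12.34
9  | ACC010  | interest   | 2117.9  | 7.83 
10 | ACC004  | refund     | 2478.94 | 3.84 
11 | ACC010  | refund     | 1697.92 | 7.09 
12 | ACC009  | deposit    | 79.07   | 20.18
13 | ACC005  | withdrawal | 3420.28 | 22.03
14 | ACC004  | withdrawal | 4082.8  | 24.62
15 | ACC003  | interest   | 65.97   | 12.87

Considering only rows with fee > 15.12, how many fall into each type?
SELECT type, COUNT(*)
FROM transactions
WHERE fee > 15.12
GROUP BY type

Note: WHERE filters rows before grouping.

Result:
  deposit: 2
  interest: 1
  refund: 1
  withdrawal: 2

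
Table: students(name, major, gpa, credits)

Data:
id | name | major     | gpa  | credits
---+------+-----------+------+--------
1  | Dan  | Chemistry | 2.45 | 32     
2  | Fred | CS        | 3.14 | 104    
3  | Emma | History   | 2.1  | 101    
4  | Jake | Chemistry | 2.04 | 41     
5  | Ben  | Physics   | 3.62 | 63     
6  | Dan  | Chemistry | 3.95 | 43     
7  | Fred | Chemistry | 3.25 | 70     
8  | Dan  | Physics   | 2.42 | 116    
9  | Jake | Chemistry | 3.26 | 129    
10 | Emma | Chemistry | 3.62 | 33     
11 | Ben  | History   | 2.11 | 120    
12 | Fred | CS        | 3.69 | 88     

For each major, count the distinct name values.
SELECT major, COUNT(DISTINCT name)
FROM students
GROUP BY major

Result:
  CS: 1 distinct
  Chemistry: 4 distinct
  History: 2 distinct
  Physics: 2 distinct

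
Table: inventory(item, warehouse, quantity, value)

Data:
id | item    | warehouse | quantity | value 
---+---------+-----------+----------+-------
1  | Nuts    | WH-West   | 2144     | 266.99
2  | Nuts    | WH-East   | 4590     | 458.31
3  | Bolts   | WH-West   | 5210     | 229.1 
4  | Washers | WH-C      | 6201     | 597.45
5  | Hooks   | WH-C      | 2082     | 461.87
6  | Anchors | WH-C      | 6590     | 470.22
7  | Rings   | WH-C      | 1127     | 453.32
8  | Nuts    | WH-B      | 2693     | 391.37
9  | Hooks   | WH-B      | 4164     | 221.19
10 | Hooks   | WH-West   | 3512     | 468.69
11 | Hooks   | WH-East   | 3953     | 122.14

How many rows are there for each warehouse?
SELECT warehouse, COUNT(*) as count
FROM inventory
GROUP BY warehouse

Result:
  WH-B: 2
  WH-C: 4
  WH-East: 2
  WH-West: 3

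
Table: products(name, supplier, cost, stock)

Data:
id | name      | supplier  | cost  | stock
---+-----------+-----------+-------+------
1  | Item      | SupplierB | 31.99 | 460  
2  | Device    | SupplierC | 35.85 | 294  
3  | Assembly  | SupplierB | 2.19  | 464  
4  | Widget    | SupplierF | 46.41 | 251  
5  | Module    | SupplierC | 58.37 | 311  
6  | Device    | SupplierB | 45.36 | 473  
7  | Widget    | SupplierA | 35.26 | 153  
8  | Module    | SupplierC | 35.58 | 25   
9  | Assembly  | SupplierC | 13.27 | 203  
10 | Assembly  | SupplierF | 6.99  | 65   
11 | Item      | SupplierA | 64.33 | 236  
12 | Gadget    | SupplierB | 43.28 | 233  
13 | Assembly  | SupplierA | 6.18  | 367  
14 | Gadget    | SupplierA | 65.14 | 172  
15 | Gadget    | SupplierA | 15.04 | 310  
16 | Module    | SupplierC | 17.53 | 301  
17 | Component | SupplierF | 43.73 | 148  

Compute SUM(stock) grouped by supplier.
SELECT supplier, SUM(stock) as result
FROM products
GROUP BY supplier

Result:
  SupplierA: 1238
  SupplierB: 1630
  SupplierC: 1134
  SupplierF: 464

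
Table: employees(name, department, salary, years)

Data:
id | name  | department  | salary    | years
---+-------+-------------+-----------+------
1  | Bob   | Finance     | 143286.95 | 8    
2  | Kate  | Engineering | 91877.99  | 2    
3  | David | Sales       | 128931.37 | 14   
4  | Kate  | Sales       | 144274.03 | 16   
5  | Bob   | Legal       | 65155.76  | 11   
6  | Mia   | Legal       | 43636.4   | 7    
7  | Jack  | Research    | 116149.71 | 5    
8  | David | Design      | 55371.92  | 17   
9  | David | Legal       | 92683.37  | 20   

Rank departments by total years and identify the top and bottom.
SELECT department, SUM(years)
FROM employees
GROUP BY department
ORDER BY SUM(years)

All groups:
  Engineering: 2
  Research: 5
  Finance: 8
  Design: 17
  Sales: 30
  Legal: 38

Highest: Legal (38)
Lowest: Engineering (2)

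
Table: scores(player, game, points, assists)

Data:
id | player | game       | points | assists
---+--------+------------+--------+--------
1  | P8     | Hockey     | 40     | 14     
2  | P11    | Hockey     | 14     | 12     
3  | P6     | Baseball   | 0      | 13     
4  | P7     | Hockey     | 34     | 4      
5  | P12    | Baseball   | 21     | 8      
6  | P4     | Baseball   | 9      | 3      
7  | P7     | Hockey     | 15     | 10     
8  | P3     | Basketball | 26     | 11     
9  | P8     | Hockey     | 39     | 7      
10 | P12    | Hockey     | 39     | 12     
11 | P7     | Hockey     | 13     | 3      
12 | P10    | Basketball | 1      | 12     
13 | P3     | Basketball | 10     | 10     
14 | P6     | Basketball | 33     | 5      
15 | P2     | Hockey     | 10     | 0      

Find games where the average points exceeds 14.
SELECT game, AVG(points)
FROM scores
GROUP BY game
HAVING AVG(points) > 14

Result:
  Basketball: avg=17.50
  Hockey: avg=25.50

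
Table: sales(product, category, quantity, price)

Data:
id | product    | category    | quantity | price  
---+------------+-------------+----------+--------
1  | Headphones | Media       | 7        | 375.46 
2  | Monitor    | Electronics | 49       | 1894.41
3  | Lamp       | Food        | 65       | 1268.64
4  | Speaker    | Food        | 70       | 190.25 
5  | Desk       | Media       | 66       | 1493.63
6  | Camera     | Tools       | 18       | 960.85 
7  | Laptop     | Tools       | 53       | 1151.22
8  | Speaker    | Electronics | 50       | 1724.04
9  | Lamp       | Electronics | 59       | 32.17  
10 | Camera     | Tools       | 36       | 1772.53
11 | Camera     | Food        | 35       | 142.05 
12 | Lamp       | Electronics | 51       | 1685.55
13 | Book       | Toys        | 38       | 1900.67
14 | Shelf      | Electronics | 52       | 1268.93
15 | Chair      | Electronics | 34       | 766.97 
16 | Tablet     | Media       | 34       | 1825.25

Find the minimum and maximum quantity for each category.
SELECT category, MIN(quantity), MAX(quantity)
FROM sales
GROUP BY category

Result:
  Electronics: min=34, max=59
  Food: min=35, max=70
  Media: min=7, max=66
  Tools: min=18, max=53
  Toys: min=38, max=38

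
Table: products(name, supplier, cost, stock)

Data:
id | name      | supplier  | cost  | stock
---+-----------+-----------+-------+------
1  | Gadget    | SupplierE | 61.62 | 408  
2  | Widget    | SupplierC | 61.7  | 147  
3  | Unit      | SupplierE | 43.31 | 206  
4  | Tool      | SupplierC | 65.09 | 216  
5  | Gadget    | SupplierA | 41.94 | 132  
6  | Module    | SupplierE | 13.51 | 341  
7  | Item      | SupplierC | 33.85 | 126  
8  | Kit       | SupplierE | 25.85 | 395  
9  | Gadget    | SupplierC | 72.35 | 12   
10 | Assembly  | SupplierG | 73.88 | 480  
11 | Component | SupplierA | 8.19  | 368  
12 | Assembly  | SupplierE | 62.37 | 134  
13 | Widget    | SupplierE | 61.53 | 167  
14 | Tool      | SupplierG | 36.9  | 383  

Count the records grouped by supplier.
SELECT supplier, COUNT(*) as count
FROM products
GROUP BY supplier

Result:
  SupplierA: 2
  SupplierC: 4
  SupplierE: 6
  SupplierG: 2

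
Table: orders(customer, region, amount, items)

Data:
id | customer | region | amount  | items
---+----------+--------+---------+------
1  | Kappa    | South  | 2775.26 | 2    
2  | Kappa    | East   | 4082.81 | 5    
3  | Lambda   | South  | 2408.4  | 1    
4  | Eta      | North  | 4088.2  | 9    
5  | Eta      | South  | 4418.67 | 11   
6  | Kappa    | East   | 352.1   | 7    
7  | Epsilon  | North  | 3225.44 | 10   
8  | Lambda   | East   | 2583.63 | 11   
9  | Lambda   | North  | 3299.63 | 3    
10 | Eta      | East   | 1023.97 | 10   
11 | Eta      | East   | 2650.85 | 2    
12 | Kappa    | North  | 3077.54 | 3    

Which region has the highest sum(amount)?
SELECT region, SUM(amount) as val
FROM orders
GROUP BY region
ORDER BY val DESC
LIMIT 1

Result: North with sum(amount) = 13690.81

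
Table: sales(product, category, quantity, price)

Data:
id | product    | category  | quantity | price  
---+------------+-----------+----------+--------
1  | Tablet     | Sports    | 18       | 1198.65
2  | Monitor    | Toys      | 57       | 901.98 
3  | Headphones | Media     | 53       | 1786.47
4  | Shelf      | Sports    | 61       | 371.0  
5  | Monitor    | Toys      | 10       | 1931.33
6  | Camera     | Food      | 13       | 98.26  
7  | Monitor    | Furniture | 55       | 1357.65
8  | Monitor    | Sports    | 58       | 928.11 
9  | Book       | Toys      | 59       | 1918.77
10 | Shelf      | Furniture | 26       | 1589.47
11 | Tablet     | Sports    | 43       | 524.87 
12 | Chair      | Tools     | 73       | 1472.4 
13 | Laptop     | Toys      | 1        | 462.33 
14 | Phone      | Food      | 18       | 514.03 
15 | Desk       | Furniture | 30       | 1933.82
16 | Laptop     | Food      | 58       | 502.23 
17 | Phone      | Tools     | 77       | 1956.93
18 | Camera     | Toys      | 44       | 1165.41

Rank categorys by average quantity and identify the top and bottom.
SELECT category, AVG(quantity)
FROM sales
GROUP BY category
ORDER BY AVG(quantity)

All groups:
  Food: 29.67
  Toys: 34.20
  Furniture: 37.00
  Sports: 45.00
  Media: 53.00
  Tools: 75.00

Highest: Tools (75.00)
Lowest: Food (29.67)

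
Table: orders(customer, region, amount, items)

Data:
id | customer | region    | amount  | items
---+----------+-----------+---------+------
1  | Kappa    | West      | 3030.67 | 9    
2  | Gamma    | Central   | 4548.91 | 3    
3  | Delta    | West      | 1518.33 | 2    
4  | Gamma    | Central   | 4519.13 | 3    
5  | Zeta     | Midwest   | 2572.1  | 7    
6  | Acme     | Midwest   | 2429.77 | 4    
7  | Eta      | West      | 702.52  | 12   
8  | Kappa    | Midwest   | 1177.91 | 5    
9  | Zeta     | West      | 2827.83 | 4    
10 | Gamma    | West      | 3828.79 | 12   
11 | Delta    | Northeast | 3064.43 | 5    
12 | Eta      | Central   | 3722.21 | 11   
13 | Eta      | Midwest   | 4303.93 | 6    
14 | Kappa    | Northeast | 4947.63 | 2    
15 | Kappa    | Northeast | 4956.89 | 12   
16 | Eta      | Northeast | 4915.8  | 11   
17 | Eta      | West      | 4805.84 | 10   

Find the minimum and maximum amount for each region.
SELECT region, MIN(amount), MAX(amount)
FROM orders
GROUP BY region

Result:
  Central: min=3722.21, max=4548.91
  Midwest: min=1177.91, max=4303.93
  Northeast: min=3064.43, max=4956.89
  West: min=702.52, max=4805.84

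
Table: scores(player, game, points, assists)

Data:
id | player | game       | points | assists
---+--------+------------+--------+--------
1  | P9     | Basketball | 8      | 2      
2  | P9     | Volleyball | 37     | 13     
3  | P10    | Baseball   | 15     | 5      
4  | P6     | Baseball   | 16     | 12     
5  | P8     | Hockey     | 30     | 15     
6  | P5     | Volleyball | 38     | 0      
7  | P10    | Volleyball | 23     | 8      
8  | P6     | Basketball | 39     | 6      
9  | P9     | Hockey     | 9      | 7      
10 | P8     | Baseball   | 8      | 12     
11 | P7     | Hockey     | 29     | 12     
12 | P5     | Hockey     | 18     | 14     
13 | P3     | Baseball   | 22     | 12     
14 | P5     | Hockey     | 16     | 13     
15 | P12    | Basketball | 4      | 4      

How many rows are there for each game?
SELECT game, COUNT(*) as count
FROM scores
GROUP BY game

Result:
  Baseball: 4
  Basketball: 3
  Hockey: 5
  Volleyball: 3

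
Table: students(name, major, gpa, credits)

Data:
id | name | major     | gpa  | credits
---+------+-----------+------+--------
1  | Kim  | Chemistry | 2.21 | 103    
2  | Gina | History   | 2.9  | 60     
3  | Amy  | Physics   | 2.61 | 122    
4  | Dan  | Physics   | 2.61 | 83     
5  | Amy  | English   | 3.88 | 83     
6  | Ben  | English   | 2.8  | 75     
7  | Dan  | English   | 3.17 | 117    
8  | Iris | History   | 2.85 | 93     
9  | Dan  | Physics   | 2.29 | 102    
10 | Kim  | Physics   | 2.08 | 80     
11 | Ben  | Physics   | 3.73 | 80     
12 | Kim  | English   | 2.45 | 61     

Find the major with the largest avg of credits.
SELECT major, AVG(credits) as val
FROM students
GROUP BY major
ORDER BY val DESC
LIMIT 1

Result: Chemistry with avg(credits) = 103.00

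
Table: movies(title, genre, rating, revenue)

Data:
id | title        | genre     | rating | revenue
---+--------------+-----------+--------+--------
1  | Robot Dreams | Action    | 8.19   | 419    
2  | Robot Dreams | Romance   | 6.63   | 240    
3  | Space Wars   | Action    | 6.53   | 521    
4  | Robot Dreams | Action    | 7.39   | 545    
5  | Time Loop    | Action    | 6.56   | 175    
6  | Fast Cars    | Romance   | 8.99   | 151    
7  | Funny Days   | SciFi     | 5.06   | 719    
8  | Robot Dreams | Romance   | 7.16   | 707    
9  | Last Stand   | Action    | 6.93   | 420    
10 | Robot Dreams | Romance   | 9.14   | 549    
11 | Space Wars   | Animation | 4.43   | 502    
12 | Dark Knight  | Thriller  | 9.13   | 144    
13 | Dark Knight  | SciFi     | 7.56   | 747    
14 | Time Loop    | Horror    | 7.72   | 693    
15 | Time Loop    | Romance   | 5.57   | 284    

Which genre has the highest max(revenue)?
SELECT genre, MAX(revenue) as val
FROM movies
GROUP BY genre
ORDER BY val DESC
LIMIT 1

Result: SciFi with max(revenue) = 747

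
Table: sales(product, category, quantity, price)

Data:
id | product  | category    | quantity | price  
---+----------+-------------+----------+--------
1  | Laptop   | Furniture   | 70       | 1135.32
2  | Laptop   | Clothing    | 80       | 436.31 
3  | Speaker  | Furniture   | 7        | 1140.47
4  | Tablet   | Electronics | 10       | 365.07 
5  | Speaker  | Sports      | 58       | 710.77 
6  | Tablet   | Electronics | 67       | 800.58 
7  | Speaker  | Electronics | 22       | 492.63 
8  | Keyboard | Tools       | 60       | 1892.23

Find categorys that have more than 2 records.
SELECT category, COUNT(*) as cnt
FROM sales
GROUP BY category
HAVING COUNT(*) > 2

Result:
  Electronics: 3

Note: HAVING filters groups after aggregation, WHERE filters rows before.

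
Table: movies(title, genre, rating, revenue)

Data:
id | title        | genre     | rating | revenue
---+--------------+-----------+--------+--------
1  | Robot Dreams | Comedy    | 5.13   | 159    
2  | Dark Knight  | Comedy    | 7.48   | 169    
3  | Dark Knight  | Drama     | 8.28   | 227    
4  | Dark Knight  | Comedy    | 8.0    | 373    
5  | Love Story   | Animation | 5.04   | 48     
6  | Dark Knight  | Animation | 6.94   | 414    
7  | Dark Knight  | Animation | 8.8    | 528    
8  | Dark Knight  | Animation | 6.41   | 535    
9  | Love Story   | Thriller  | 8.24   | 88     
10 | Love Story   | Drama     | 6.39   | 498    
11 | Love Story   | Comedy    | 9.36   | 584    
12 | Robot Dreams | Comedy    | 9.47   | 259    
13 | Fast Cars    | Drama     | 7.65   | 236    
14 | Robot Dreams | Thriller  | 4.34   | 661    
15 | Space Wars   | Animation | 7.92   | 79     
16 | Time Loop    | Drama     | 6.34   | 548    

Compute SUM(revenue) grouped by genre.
SELECT genre, SUM(revenue) as result
FROM movies
GROUP BY genre

Result:
  Animation: 1604
  Comedy: 1544
  Drama: 1509
  Thriller: 749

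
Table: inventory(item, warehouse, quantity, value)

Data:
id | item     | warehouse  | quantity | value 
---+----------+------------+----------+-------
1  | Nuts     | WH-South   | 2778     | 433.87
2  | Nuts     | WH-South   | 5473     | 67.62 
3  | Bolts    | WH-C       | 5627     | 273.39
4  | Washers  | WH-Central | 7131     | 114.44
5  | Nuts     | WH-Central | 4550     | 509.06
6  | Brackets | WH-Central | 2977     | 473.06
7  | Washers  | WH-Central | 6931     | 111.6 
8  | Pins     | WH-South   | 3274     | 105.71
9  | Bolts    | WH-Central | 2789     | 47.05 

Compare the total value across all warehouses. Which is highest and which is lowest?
SELECT warehouse, SUM(value)
FROM inventory
GROUP BY warehouse
ORDER BY SUM(value)

All groups:
  WH-C: 273.39
  WH-South: 607.20
  WH-Central: 1255.21

Highest: WH-Central (1255.21)
Lowest: WH-C (273.39)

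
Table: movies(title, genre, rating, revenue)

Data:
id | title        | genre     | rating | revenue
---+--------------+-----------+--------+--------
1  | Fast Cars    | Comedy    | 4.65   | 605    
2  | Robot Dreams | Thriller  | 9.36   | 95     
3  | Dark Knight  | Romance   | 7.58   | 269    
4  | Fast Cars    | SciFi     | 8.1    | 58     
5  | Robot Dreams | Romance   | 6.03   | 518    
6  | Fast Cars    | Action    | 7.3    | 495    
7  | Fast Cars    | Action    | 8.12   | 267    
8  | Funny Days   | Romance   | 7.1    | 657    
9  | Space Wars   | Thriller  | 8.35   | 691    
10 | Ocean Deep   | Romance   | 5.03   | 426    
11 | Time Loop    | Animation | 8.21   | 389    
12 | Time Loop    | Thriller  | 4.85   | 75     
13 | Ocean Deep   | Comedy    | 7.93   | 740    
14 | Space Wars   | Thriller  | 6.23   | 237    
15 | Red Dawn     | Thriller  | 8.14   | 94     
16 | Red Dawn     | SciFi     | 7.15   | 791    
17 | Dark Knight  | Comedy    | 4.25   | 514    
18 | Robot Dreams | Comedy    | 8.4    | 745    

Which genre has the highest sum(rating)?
SELECT genre, SUM(rating) as val
FROM movies
GROUP BY genre
ORDER BY val DESC
LIMIT 1

Result: Thriller with sum(rating) = 36.93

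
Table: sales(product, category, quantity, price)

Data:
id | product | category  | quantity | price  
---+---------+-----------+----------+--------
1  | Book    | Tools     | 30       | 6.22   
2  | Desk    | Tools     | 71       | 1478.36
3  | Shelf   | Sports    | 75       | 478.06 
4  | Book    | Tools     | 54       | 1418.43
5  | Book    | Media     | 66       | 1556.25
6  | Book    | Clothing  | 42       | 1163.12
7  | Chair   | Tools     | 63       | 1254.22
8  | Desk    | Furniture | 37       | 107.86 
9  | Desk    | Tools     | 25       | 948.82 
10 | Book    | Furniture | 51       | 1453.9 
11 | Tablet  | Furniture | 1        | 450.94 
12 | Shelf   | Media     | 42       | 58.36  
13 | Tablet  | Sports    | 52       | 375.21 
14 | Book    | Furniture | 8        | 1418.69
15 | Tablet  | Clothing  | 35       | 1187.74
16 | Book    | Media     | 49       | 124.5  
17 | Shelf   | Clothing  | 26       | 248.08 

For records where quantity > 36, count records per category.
SELECT category, COUNT(*)
FROM sales
WHERE quantity > 36
GROUP BY category

Note: WHERE filters rows before grouping.

Result:
  Clothing: 1
  Furniture: 2
  Media: 3
  Sports: 2
  Tools: 3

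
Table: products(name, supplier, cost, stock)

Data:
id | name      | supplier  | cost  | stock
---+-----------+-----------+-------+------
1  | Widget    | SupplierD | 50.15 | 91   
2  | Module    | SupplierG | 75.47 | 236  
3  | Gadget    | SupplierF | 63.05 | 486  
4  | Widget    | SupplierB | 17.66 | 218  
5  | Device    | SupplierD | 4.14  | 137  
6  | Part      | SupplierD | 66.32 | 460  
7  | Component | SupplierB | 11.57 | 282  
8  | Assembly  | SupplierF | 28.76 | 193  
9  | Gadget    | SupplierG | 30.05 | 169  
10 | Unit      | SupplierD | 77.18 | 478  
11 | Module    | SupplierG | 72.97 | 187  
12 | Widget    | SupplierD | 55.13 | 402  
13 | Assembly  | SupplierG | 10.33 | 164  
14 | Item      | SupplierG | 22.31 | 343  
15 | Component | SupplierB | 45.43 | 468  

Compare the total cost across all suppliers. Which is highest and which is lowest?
SELECT supplier, SUM(cost)
FROM products
GROUP BY supplier
ORDER BY SUM(cost)

All groups:
  SupplierB: 74.66
  SupplierF: 91.81
  SupplierG: 211.13
  SupplierD: 252.92

Highest: SupplierD (252.92)
Lowest: SupplierB (74.66)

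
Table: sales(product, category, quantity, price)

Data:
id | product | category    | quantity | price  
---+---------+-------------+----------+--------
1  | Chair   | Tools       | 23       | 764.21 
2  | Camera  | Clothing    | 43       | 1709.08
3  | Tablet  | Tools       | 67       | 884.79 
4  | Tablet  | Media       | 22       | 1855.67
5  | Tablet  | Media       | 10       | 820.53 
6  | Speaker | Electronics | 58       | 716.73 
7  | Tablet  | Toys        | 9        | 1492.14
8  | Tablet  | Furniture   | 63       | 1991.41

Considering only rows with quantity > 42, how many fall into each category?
SELECT category, COUNT(*)
FROM sales
WHERE quantity > 42
GROUP BY category

Note: WHERE filters rows before grouping.

Result:
  Clothing: 1
  Electronics: 1
  Furniture: 1
  Tools: 1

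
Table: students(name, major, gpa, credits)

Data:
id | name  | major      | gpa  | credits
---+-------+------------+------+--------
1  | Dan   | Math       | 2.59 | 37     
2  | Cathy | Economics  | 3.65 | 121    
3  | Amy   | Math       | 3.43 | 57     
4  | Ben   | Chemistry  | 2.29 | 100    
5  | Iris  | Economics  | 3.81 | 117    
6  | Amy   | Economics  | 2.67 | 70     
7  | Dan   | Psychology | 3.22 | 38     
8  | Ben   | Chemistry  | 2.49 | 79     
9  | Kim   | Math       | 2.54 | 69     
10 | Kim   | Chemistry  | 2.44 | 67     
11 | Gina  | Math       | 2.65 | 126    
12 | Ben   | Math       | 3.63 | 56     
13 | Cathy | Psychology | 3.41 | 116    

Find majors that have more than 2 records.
SELECT major, COUNT(*) as cnt
FROM students
GROUP BY major
HAVING COUNT(*) > 2

Result:
  Chemistry: 3
  Economics: 3
  Math: 5

Note: HAVING filters groups after aggregation, WHERE filters rows before.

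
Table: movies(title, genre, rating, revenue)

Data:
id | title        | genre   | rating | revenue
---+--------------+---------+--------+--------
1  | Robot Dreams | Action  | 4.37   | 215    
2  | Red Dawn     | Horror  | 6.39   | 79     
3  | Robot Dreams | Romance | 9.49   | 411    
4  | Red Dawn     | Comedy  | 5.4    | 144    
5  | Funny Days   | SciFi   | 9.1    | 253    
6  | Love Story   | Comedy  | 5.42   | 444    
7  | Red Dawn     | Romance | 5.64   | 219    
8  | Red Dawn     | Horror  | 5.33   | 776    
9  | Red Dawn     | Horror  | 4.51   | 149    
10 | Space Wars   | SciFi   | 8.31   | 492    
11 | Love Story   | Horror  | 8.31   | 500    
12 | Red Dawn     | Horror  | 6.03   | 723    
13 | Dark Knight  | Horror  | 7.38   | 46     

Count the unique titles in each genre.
SELECT genre, COUNT(DISTINCT title)
FROM movies
GROUP BY genre

Result:
  Action: 1 distinct
  Comedy: 2 distinct
  Horror: 3 distinct
  Romance: 2 distinct
  SciFi: 2 distinct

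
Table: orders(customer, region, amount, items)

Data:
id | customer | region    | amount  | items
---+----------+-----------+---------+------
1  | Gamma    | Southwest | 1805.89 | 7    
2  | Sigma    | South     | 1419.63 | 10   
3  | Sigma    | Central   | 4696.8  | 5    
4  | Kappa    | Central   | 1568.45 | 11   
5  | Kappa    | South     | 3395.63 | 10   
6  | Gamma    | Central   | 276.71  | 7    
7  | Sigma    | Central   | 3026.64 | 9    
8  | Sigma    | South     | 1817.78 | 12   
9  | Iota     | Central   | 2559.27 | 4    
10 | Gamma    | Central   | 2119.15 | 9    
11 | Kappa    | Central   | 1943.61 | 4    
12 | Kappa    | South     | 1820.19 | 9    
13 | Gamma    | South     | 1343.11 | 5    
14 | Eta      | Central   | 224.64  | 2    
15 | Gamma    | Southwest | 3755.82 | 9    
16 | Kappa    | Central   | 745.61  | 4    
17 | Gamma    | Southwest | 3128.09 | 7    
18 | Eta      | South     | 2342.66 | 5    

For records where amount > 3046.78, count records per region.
SELECT region, COUNT(*)
FROM orders
WHERE amount > 3046.78
GROUP BY region

Note: WHERE filters rows before grouping.

Result:
  Central: 1
  South: 1
  Southwest: 2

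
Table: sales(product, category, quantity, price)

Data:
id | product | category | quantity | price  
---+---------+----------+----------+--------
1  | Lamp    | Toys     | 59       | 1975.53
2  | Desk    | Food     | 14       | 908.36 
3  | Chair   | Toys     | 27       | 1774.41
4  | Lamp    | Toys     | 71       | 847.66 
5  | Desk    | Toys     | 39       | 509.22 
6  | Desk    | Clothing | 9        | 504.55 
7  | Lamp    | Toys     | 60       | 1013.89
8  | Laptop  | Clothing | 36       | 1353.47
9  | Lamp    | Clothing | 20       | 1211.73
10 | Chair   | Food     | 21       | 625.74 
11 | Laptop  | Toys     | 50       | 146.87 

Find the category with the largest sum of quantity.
SELECT category, SUM(quantity) as val
FROM sales
GROUP BY category
ORDER BY val DESC
LIMIT 1

Result: Toys with sum(quantity) = 306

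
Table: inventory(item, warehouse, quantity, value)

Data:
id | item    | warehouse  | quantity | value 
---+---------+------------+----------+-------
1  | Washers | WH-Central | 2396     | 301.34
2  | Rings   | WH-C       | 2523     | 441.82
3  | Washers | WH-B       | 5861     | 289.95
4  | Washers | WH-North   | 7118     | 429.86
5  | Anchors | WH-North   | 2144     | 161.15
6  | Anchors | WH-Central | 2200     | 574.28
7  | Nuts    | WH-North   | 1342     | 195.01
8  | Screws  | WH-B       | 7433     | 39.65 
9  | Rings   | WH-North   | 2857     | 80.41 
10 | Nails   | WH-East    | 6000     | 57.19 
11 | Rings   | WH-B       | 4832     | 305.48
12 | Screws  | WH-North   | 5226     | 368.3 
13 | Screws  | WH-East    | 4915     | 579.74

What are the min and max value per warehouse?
SELECT warehouse, MIN(value), MAX(value)
FROM inventory
GROUP BY warehouse

Result:
  WH-B: min=39.65, max=305.48
  WH-C: min=441.82, max=441.82
  WH-Central: min=301.34, max=574.28
  WH-East: min=57.19, max=579.74
  WH-North: min=80.41, max=429.86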